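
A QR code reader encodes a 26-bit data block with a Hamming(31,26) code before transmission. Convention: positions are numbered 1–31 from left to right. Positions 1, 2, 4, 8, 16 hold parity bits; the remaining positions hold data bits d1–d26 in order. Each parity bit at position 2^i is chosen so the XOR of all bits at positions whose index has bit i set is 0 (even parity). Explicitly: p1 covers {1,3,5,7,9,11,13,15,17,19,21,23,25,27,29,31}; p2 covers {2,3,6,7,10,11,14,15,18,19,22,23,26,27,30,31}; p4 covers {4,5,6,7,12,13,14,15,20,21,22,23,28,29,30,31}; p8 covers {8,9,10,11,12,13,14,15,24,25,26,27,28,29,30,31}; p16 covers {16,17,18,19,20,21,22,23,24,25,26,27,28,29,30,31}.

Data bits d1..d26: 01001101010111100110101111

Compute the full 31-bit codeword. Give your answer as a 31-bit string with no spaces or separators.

1001100011010101111100110101111

Place data at non-parity positions: p1 p2 0 p4 1 0 0 p8 1 1 0 1 0 1 0 p16 1 1 1 1 0 0 1 1 0 1 0 1 1 1 1
p1 (pos 1,3,5,7,9,11,13,15,17,19,21,23,25,27,29,31): XOR of data positions = 0⊕1⊕0⊕1⊕0⊕0⊕0⊕1⊕1⊕0⊕1⊕0⊕0⊕1⊕1 = 1
p2 (pos 2,3,6,7,10,11,14,15,18,19,22,23,26,27,30,31): XOR of data positions = 0⊕0⊕0⊕1⊕0⊕1⊕0⊕1⊕1⊕0⊕1⊕1⊕0⊕1⊕1 = 0
p4 (pos 4,5,6,7,12,13,14,15,20,21,22,23,28,29,30,31): XOR of data positions = 1⊕0⊕0⊕1⊕0⊕1⊕0⊕1⊕0⊕0⊕1⊕1⊕1⊕1⊕1 = 1
p8 (pos 8,9,10,11,12,13,14,15,24,25,26,27,28,29,30,31): XOR of data positions = 1⊕1⊕0⊕1⊕0⊕1⊕0⊕1⊕0⊕1⊕0⊕1⊕1⊕1⊕1 = 0
p16 (pos 16,17,18,19,20,21,22,23,24,25,26,27,28,29,30,31): XOR of data positions = 1⊕1⊕1⊕1⊕0⊕0⊕1⊕1⊕0⊕1⊕0⊕1⊕1⊕1⊕1 = 1
Codeword: 1001100011010101111100110101111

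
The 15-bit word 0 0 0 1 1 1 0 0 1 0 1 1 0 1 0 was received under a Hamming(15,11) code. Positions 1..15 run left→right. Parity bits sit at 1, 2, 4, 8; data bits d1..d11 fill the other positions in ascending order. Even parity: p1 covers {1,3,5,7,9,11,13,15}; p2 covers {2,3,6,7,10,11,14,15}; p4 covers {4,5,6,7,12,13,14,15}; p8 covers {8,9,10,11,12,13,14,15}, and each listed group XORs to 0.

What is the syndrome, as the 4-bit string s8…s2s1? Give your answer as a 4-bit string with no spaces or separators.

0111

s1 (pos 1,3,5,7,9,11,13,15): 0⊕0⊕1⊕0⊕1⊕1⊕0⊕0 = 1
s2 (pos 2,3,6,7,10,11,14,15): 0⊕0⊕1⊕0⊕0⊕1⊕1⊕0 = 1
s4 (pos 4,5,6,7,12,13,14,15): 1⊕1⊕1⊕0⊕1⊕0⊕1⊕0 = 1
s8 (pos 8,9,10,11,12,13,14,15): 0⊕1⊕0⊕1⊕1⊕0⊕1⊕0 = 0
Syndrome s8…s1 = 0111 → error at position 7.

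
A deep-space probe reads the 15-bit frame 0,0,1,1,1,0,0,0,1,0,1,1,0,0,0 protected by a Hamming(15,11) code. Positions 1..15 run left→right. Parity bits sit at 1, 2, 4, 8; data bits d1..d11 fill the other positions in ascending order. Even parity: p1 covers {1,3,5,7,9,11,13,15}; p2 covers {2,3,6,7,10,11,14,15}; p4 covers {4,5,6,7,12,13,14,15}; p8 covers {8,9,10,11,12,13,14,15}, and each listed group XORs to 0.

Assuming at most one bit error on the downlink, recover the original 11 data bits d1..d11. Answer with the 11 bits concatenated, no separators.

s1 (pos 1,3,5,7,9,11,13,15): 0⊕1⊕1⊕0⊕1⊕1⊕0⊕0 = 0
s2 (pos 2,3,6,7,10,11,14,15): 0⊕1⊕0⊕0⊕0⊕1⊕0⊕0 = 0
s4 (pos 4,5,6,7,12,13,14,15): 1⊕1⊕0⊕0⊕1⊕0⊕0⊕0 = 1
s8 (pos 8,9,10,11,12,13,14,15): 0⊕1⊕0⊕1⊕1⊕0⊕0⊕0 = 1
Syndrome s8…s1 = 1100 → error at position 12.
Flip position 12: 001110001011000 → 001110001010000
Read data bits from positions 3,5,6,7,9,10,11,12,13,14,15: 11001010000

11001010000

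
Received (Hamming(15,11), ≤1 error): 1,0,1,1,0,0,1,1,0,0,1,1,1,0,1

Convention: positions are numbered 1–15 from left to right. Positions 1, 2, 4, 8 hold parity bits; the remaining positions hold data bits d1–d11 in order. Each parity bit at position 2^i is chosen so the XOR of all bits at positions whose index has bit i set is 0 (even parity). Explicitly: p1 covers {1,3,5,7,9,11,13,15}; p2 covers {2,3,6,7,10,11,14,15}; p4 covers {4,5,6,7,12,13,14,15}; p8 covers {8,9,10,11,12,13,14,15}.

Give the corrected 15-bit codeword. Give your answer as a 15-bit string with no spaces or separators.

101100110010101

s1 (pos 1,3,5,7,9,11,13,15): 1⊕1⊕0⊕1⊕0⊕1⊕1⊕1 = 0
s2 (pos 2,3,6,7,10,11,14,15): 0⊕1⊕0⊕1⊕0⊕1⊕0⊕1 = 0
s4 (pos 4,5,6,7,12,13,14,15): 1⊕0⊕0⊕1⊕1⊕1⊕0⊕1 = 1
s8 (pos 8,9,10,11,12,13,14,15): 1⊕0⊕0⊕1⊕1⊕1⊕0⊕1 = 1
Syndrome s8…s1 = 1100 → error at position 12.
Flip position 12: 101100110011101 → 101100110010101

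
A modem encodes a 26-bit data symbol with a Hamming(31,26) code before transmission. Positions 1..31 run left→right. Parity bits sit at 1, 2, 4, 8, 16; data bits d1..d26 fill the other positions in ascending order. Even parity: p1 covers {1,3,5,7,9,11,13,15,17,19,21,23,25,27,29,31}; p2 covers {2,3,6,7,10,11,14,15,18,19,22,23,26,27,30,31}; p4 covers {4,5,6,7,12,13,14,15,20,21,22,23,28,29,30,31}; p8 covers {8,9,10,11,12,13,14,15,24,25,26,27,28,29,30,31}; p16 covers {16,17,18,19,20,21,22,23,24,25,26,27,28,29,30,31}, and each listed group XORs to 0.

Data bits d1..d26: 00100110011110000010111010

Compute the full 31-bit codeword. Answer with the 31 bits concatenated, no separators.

0101010101100111110000010111010

Place data at non-parity positions: p1 p2 0 p4 0 1 0 p8 0 1 1 0 0 1 1 p16 1 1 0 0 0 0 0 1 0 1 1 1 0 1 0
p1 (pos 1,3,5,7,9,11,13,15,17,19,21,23,25,27,29,31): XOR of data positions = 0⊕0⊕0⊕0⊕1⊕0⊕1⊕1⊕0⊕0⊕0⊕0⊕1⊕0⊕0 = 0
p2 (pos 2,3,6,7,10,11,14,15,18,19,22,23,26,27,30,31): XOR of data positions = 0⊕1⊕0⊕1⊕1⊕1⊕1⊕1⊕0⊕0⊕0⊕1⊕1⊕1⊕0 = 1
p4 (pos 4,5,6,7,12,13,14,15,20,21,22,23,28,29,30,31): XOR of data positions = 0⊕1⊕0⊕0⊕0⊕1⊕1⊕0⊕0⊕0⊕0⊕1⊕0⊕1⊕0 = 1
p8 (pos 8,9,10,11,12,13,14,15,24,25,26,27,28,29,30,31): XOR of data positions = 0⊕1⊕1⊕0⊕0⊕1⊕1⊕1⊕0⊕1⊕1⊕1⊕0⊕1⊕0 = 1
p16 (pos 16,17,18,19,20,21,22,23,24,25,26,27,28,29,30,31): XOR of data positions = 1⊕1⊕0⊕0⊕0⊕0⊕0⊕1⊕0⊕1⊕1⊕1⊕0⊕1⊕0 = 1
Codeword: 0101010101100111110000010111010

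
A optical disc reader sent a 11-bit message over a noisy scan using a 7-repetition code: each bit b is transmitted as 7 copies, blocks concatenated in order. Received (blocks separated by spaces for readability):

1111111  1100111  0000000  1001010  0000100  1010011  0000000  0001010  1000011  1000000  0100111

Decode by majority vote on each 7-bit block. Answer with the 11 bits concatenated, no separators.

Block 1 (1111111): 7 ones → 1
Block 2 (1100111): 5 ones → 1
Block 3 (0000000): 0 ones → 0
Block 4 (1001010): 3 ones → 0
Block 5 (0000100): 1 one → 0
Block 6 (1010011): 4 ones → 1
Block 7 (0000000): 0 ones → 0
Block 8 (0001010): 2 ones → 0
Block 9 (1000011): 3 ones → 0
Block 10 (1000000): 1 one → 0
Block 11 (0100111): 4 ones → 1

11000100001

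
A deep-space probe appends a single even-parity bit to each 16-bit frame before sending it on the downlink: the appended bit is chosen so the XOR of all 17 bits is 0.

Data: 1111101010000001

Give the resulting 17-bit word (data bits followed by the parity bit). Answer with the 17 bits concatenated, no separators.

11111010100000010

XOR of the 16 data bits: 1⊕1⊕1⊕1⊕1⊕0⊕1⊕0⊕1⊕0⊕0⊕0⊕0⊕0⊕0⊕1 = 0
Parity bit = 0 (so all 17 bits XOR to 0).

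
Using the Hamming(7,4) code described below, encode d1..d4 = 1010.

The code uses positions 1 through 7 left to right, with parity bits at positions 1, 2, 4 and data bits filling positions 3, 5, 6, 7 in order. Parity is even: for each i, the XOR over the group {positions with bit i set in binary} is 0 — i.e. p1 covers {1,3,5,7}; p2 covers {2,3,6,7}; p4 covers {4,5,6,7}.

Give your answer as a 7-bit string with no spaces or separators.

Place data at non-parity positions: p1 p2 1 p4 0 1 0
p1 (pos 1,3,5,7): XOR of data positions = 1⊕0⊕0 = 1
p2 (pos 2,3,6,7): XOR of data positions = 1⊕1⊕0 = 0
p4 (pos 4,5,6,7): XOR of data positions = 0⊕1⊕0 = 1
Codeword: 1011010

1011010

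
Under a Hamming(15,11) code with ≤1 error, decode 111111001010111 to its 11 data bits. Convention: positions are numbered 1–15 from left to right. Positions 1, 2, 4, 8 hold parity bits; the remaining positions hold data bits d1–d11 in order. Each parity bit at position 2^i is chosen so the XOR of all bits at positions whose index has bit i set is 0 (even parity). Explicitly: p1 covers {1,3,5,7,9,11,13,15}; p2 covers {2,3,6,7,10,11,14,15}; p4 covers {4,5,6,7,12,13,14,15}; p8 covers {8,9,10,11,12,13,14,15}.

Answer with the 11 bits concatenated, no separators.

11100010111

s1 (pos 1,3,5,7,9,11,13,15): 1⊕1⊕1⊕0⊕1⊕1⊕1⊕1 = 1
s2 (pos 2,3,6,7,10,11,14,15): 1⊕1⊕1⊕0⊕0⊕1⊕1⊕1 = 0
s4 (pos 4,5,6,7,12,13,14,15): 1⊕1⊕1⊕0⊕0⊕1⊕1⊕1 = 0
s8 (pos 8,9,10,11,12,13,14,15): 0⊕1⊕0⊕1⊕0⊕1⊕1⊕1 = 1
Syndrome s8…s1 = 1001 → error at position 9.
Flip position 9: 111111001010111 → 111111000010111
Read data bits from positions 3,5,6,7,9,10,11,12,13,14,15: 11100010111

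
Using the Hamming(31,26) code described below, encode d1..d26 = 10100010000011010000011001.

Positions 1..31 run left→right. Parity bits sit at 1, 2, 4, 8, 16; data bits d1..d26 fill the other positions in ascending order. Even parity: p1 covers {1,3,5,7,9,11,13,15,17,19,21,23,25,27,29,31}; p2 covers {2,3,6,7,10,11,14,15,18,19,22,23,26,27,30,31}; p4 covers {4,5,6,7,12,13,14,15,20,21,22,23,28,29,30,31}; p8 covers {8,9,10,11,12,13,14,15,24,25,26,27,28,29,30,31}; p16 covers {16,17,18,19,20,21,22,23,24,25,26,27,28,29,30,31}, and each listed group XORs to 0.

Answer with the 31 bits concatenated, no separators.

0110010000100000011010000011001

Place data at non-parity positions: p1 p2 1 p4 0 1 0 p8 0 0 1 0 0 0 0 p16 0 1 1 0 1 0 0 0 0 0 1 1 0 0 1
p1 (pos 1,3,5,7,9,11,13,15,17,19,21,23,25,27,29,31): XOR of data positions = 1⊕0⊕0⊕0⊕1⊕0⊕0⊕0⊕1⊕1⊕0⊕0⊕1⊕0⊕1 = 0
p2 (pos 2,3,6,7,10,11,14,15,18,19,22,23,26,27,30,31): XOR of data positions = 1⊕1⊕0⊕0⊕1⊕0⊕0⊕1⊕1⊕0⊕0⊕0⊕1⊕0⊕1 = 1
p4 (pos 4,5,6,7,12,13,14,15,20,21,22,23,28,29,30,31): XOR of data positions = 0⊕1⊕0⊕0⊕0⊕0⊕0⊕0⊕1⊕0⊕0⊕1⊕0⊕0⊕1 = 0
p8 (pos 8,9,10,11,12,13,14,15,24,25,26,27,28,29,30,31): XOR of data positions = 0⊕0⊕1⊕0⊕0⊕0⊕0⊕0⊕0⊕0⊕1⊕1⊕0⊕0⊕1 = 0
p16 (pos 16,17,18,19,20,21,22,23,24,25,26,27,28,29,30,31): XOR of data positions = 0⊕1⊕1⊕0⊕1⊕0⊕0⊕0⊕0⊕0⊕1⊕1⊕0⊕0⊕1 = 0
Codeword: 0110010000100000011010000011001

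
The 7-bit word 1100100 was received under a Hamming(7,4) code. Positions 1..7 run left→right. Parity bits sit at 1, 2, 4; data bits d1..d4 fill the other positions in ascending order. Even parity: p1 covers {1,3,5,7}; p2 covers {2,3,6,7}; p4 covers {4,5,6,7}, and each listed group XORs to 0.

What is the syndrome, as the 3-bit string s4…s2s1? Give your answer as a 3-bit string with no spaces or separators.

s1 (pos 1,3,5,7): 1⊕0⊕1⊕0 = 0
s2 (pos 2,3,6,7): 1⊕0⊕0⊕0 = 1
s4 (pos 4,5,6,7): 0⊕1⊕0⊕0 = 1
Syndrome s4…s1 = 110 → error at position 6.

110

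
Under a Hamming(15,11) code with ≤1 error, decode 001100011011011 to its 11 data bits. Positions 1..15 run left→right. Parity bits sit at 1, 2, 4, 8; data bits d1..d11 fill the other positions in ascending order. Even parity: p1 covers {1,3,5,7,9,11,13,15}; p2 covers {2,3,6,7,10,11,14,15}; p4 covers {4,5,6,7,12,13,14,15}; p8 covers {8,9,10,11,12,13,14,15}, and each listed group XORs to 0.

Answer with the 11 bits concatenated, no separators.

s1 (pos 1,3,5,7,9,11,13,15): 0⊕1⊕0⊕0⊕1⊕1⊕0⊕1 = 0
s2 (pos 2,3,6,7,10,11,14,15): 0⊕1⊕0⊕0⊕0⊕1⊕1⊕1 = 0
s4 (pos 4,5,6,7,12,13,14,15): 1⊕0⊕0⊕0⊕1⊕0⊕1⊕1 = 0
s8 (pos 8,9,10,11,12,13,14,15): 1⊕1⊕0⊕1⊕1⊕0⊕1⊕1 = 0
Syndrome s8…s1 = 0000 → no error.
Read data bits from positions 3,5,6,7,9,10,11,12,13,14,15: 10001011011

10001011011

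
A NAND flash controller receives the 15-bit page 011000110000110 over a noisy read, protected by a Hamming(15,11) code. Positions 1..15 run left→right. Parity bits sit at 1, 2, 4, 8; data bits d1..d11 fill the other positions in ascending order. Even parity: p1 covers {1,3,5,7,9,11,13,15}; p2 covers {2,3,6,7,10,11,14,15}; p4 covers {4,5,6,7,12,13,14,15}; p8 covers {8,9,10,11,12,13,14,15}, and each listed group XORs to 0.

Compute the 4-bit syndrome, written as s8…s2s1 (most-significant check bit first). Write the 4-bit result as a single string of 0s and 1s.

1101

s1 (pos 1,3,5,7,9,11,13,15): 0⊕1⊕0⊕1⊕0⊕0⊕1⊕0 = 1
s2 (pos 2,3,6,7,10,11,14,15): 1⊕1⊕0⊕1⊕0⊕0⊕1⊕0 = 0
s4 (pos 4,5,6,7,12,13,14,15): 0⊕0⊕0⊕1⊕0⊕1⊕1⊕0 = 1
s8 (pos 8,9,10,11,12,13,14,15): 1⊕0⊕0⊕0⊕0⊕1⊕1⊕0 = 1
Syndrome s8…s1 = 1101 → error at position 13.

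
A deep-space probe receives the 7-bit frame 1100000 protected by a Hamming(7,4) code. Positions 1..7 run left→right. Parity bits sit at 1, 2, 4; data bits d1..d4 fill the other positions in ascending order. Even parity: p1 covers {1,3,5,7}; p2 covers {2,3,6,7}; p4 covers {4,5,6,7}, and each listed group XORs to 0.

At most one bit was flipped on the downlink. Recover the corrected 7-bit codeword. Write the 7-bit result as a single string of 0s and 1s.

s1 (pos 1,3,5,7): 1⊕0⊕0⊕0 = 1
s2 (pos 2,3,6,7): 1⊕0⊕0⊕0 = 1
s4 (pos 4,5,6,7): 0⊕0⊕0⊕0 = 0
Syndrome s4…s1 = 011 → error at position 3.
Flip position 3: 1100000 → 1110000

1110000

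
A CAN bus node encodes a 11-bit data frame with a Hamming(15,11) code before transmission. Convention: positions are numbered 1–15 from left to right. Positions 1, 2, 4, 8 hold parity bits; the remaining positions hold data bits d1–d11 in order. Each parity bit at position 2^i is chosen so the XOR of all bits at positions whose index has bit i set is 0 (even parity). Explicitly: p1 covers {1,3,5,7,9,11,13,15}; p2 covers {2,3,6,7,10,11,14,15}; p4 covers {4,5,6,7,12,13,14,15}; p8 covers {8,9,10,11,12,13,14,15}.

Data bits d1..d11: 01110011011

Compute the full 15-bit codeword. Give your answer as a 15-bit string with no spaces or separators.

Place data at non-parity positions: p1 p2 0 p4 1 1 1 p8 0 0 1 1 0 1 1
p1 (pos 1,3,5,7,9,11,13,15): XOR of data positions = 0⊕1⊕1⊕0⊕1⊕0⊕1 = 0
p2 (pos 2,3,6,7,10,11,14,15): XOR of data positions = 0⊕1⊕1⊕0⊕1⊕1⊕1 = 1
p4 (pos 4,5,6,7,12,13,14,15): XOR of data positions = 1⊕1⊕1⊕1⊕0⊕1⊕1 = 0
p8 (pos 8,9,10,11,12,13,14,15): XOR of data positions = 0⊕0⊕1⊕1⊕0⊕1⊕1 = 0
Codeword: 010011100011011

010011100011011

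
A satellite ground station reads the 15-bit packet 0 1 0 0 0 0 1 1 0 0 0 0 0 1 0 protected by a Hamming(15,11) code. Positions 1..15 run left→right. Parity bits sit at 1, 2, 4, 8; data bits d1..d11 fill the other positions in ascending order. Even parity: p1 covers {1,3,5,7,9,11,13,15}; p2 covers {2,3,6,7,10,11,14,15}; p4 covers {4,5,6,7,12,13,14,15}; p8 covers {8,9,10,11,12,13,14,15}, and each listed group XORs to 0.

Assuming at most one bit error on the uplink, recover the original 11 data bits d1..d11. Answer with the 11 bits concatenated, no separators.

s1 (pos 1,3,5,7,9,11,13,15): 0⊕0⊕0⊕1⊕0⊕0⊕0⊕0 = 1
s2 (pos 2,3,6,7,10,11,14,15): 1⊕0⊕0⊕1⊕0⊕0⊕1⊕0 = 1
s4 (pos 4,5,6,7,12,13,14,15): 0⊕0⊕0⊕1⊕0⊕0⊕1⊕0 = 0
s8 (pos 8,9,10,11,12,13,14,15): 1⊕0⊕0⊕0⊕0⊕0⊕1⊕0 = 0
Syndrome s8…s1 = 0011 → error at position 3.
Flip position 3: 010000110000010 → 011000110000010
Read data bits from positions 3,5,6,7,9,10,11,12,13,14,15: 10010000010

10010000010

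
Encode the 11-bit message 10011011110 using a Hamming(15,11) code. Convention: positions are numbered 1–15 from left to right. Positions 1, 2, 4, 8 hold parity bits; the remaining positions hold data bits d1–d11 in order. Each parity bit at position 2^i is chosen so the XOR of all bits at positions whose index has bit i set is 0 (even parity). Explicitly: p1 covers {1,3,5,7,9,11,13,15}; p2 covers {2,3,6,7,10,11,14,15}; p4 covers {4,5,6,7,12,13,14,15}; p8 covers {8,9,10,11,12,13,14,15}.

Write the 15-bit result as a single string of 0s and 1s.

101000111011110

Place data at non-parity positions: p1 p2 1 p4 0 0 1 p8 1 0 1 1 1 1 0
p1 (pos 1,3,5,7,9,11,13,15): XOR of data positions = 1⊕0⊕1⊕1⊕1⊕1⊕0 = 1
p2 (pos 2,3,6,7,10,11,14,15): XOR of data positions = 1⊕0⊕1⊕0⊕1⊕1⊕0 = 0
p4 (pos 4,5,6,7,12,13,14,15): XOR of data positions = 0⊕0⊕1⊕1⊕1⊕1⊕0 = 0
p8 (pos 8,9,10,11,12,13,14,15): XOR of data positions = 1⊕0⊕1⊕1⊕1⊕1⊕0 = 1
Codeword: 101000111011110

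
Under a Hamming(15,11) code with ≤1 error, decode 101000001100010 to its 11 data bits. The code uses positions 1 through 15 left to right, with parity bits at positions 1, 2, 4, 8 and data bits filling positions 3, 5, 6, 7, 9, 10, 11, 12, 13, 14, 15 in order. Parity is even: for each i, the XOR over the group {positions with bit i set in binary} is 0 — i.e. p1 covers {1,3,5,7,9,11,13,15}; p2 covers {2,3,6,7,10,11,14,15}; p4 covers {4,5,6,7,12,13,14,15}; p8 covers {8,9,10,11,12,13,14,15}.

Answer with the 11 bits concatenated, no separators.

s1 (pos 1,3,5,7,9,11,13,15): 1⊕1⊕0⊕0⊕1⊕0⊕0⊕0 = 1
s2 (pos 2,3,6,7,10,11,14,15): 0⊕1⊕0⊕0⊕1⊕0⊕1⊕0 = 1
s4 (pos 4,5,6,7,12,13,14,15): 0⊕0⊕0⊕0⊕0⊕0⊕1⊕0 = 1
s8 (pos 8,9,10,11,12,13,14,15): 0⊕1⊕1⊕0⊕0⊕0⊕1⊕0 = 1
Syndrome s8…s1 = 1111 → error at position 15.
Flip position 15: 101000001100010 → 101000001100011
Read data bits from positions 3,5,6,7,9,10,11,12,13,14,15: 10001100011

10001100011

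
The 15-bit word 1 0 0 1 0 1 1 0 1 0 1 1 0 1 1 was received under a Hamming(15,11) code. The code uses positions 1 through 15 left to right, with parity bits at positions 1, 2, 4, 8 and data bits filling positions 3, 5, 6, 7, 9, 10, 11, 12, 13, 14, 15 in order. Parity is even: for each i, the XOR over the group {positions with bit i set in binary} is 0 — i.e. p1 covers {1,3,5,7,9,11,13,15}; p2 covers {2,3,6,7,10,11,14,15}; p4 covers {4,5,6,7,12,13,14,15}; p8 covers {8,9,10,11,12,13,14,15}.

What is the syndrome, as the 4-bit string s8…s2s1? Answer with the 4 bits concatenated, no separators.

s1 (pos 1,3,5,7,9,11,13,15): 1⊕0⊕0⊕1⊕1⊕1⊕0⊕1 = 1
s2 (pos 2,3,6,7,10,11,14,15): 0⊕0⊕1⊕1⊕0⊕1⊕1⊕1 = 1
s4 (pos 4,5,6,7,12,13,14,15): 1⊕0⊕1⊕1⊕1⊕0⊕1⊕1 = 0
s8 (pos 8,9,10,11,12,13,14,15): 0⊕1⊕0⊕1⊕1⊕0⊕1⊕1 = 1
Syndrome s8…s1 = 1011 → error at position 11.

1011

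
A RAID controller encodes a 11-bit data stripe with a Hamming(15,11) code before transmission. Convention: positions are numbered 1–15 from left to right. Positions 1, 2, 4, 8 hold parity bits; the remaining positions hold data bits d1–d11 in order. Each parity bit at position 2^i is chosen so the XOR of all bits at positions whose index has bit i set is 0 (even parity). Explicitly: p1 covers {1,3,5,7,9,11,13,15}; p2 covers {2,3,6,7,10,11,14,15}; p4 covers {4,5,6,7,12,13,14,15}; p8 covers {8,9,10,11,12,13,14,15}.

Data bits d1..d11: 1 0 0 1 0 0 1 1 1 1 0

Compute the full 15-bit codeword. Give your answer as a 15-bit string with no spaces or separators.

Place data at non-parity positions: p1 p2 1 p4 0 0 1 p8 0 0 1 1 1 1 0
p1 (pos 1,3,5,7,9,11,13,15): XOR of data positions = 1⊕0⊕1⊕0⊕1⊕1⊕0 = 0
p2 (pos 2,3,6,7,10,11,14,15): XOR of data positions = 1⊕0⊕1⊕0⊕1⊕1⊕0 = 0
p4 (pos 4,5,6,7,12,13,14,15): XOR of data positions = 0⊕0⊕1⊕1⊕1⊕1⊕0 = 0
p8 (pos 8,9,10,11,12,13,14,15): XOR of data positions = 0⊕0⊕1⊕1⊕1⊕1⊕0 = 0
Codeword: 001000100011110

001000100011110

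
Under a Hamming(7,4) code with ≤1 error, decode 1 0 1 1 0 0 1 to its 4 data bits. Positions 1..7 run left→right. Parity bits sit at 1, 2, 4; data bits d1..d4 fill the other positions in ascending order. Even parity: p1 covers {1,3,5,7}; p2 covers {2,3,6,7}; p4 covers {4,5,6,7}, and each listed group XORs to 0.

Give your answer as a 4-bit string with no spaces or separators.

1001

s1 (pos 1,3,5,7): 1⊕1⊕0⊕1 = 1
s2 (pos 2,3,6,7): 0⊕1⊕0⊕1 = 0
s4 (pos 4,5,6,7): 1⊕0⊕0⊕1 = 0
Syndrome s4…s1 = 001 → error at position 1.
Flip position 1: 1011001 → 0011001
Read data bits from positions 3,5,6,7: 1001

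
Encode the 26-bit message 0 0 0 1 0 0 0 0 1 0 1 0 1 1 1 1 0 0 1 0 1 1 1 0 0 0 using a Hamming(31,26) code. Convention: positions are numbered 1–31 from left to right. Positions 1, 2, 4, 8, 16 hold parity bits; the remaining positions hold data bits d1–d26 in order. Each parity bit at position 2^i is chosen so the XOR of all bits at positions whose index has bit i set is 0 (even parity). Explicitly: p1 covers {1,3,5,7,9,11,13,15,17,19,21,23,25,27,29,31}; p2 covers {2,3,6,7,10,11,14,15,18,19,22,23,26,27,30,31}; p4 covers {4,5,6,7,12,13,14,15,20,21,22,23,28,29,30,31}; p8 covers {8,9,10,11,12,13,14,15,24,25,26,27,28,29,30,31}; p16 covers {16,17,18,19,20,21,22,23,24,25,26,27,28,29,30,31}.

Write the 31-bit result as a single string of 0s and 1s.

Place data at non-parity positions: p1 p2 0 p4 0 0 1 p8 0 0 0 0 1 0 1 p16 0 1 1 1 1 0 0 1 0 1 1 1 0 0 0
p1 (pos 1,3,5,7,9,11,13,15,17,19,21,23,25,27,29,31): XOR of data positions = 0⊕0⊕1⊕0⊕0⊕1⊕1⊕0⊕1⊕1⊕0⊕0⊕1⊕0⊕0 = 0
p2 (pos 2,3,6,7,10,11,14,15,18,19,22,23,26,27,30,31): XOR of data positions = 0⊕0⊕1⊕0⊕0⊕0⊕1⊕1⊕1⊕0⊕0⊕1⊕1⊕0⊕0 = 0
p4 (pos 4,5,6,7,12,13,14,15,20,21,22,23,28,29,30,31): XOR of data positions = 0⊕0⊕1⊕0⊕1⊕0⊕1⊕1⊕1⊕0⊕0⊕1⊕0⊕0⊕0 = 0
p8 (pos 8,9,10,11,12,13,14,15,24,25,26,27,28,29,30,31): XOR of data positions = 0⊕0⊕0⊕0⊕1⊕0⊕1⊕1⊕0⊕1⊕1⊕1⊕0⊕0⊕0 = 0
p16 (pos 16,17,18,19,20,21,22,23,24,25,26,27,28,29,30,31): XOR of data positions = 0⊕1⊕1⊕1⊕1⊕0⊕0⊕1⊕0⊕1⊕1⊕1⊕0⊕0⊕0 = 0
Codeword: 0000001000001010011110010111000

0000001000001010011110010111000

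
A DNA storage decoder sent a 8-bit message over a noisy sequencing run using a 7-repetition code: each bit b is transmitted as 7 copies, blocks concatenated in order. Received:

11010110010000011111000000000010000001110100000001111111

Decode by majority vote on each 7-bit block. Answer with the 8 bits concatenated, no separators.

10100101

Block 1 (1101011): 5 ones → 1
Block 2 (0010000): 1 one → 0
Block 3 (0111110): 5 ones → 1
Block 4 (0000000): 0 ones → 0
Block 5 (0010000): 1 one → 0
Block 6 (0011101): 4 ones → 1
Block 7 (0000000): 0 ones → 0
Block 8 (1111111): 7 ones → 1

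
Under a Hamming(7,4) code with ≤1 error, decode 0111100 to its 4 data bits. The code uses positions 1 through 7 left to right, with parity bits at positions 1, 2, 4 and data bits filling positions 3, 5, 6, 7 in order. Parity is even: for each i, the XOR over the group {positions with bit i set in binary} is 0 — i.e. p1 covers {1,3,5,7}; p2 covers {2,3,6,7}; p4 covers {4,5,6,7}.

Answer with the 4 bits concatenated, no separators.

s1 (pos 1,3,5,7): 0⊕1⊕1⊕0 = 0
s2 (pos 2,3,6,7): 1⊕1⊕0⊕0 = 0
s4 (pos 4,5,6,7): 1⊕1⊕0⊕0 = 0
Syndrome s4…s1 = 000 → no error.
Read data bits from positions 3,5,6,7: 1100

1100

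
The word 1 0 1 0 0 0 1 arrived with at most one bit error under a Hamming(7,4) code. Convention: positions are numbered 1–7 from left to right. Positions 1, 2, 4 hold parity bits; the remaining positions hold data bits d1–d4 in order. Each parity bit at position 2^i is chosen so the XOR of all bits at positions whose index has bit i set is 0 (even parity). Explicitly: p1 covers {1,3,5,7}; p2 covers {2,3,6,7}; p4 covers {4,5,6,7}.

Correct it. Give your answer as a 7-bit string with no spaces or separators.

1010101

s1 (pos 1,3,5,7): 1⊕1⊕0⊕1 = 1
s2 (pos 2,3,6,7): 0⊕1⊕0⊕1 = 0
s4 (pos 4,5,6,7): 0⊕0⊕0⊕1 = 1
Syndrome s4…s1 = 101 → error at position 5.
Flip position 5: 1010001 → 1010101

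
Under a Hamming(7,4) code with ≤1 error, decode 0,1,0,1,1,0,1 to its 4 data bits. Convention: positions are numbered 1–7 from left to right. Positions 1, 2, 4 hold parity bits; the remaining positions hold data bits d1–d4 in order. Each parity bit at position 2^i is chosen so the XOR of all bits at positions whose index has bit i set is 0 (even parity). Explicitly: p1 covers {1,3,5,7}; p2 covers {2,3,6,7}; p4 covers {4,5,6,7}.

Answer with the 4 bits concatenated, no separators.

0101

s1 (pos 1,3,5,7): 0⊕0⊕1⊕1 = 0
s2 (pos 2,3,6,7): 1⊕0⊕0⊕1 = 0
s4 (pos 4,5,6,7): 1⊕1⊕0⊕1 = 1
Syndrome s4…s1 = 100 → error at position 4.
Flip position 4: 0101101 → 0100101
Read data bits from positions 3,5,6,7: 0101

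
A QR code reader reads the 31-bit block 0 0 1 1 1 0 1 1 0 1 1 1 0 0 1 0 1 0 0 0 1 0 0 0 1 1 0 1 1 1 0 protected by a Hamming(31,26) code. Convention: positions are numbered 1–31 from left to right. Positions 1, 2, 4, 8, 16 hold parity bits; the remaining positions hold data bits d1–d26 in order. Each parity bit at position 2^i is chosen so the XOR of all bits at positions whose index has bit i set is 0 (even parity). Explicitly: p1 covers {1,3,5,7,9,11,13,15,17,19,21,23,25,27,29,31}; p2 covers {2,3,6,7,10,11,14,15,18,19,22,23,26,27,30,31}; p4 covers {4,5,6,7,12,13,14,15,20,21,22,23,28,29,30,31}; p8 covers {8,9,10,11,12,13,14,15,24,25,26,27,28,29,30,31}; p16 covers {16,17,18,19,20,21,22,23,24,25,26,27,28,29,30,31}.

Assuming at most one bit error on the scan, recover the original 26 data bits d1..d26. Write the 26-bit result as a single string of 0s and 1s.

s1 (pos 1,3,5,7,9,11,13,15,17,19,21,23,25,27,29,31): 0⊕1⊕1⊕1⊕0⊕1⊕0⊕1⊕1⊕0⊕1⊕0⊕1⊕0⊕1⊕0 = 1
s2 (pos 2,3,6,7,10,11,14,15,18,19,22,23,26,27,30,31): 0⊕1⊕0⊕1⊕1⊕1⊕0⊕1⊕0⊕0⊕0⊕0⊕1⊕0⊕1⊕0 = 1
s4 (pos 4,5,6,7,12,13,14,15,20,21,22,23,28,29,30,31): 1⊕1⊕0⊕1⊕1⊕0⊕0⊕1⊕0⊕1⊕0⊕0⊕1⊕1⊕1⊕0 = 1
s8 (pos 8,9,10,11,12,13,14,15,24,25,26,27,28,29,30,31): 1⊕0⊕1⊕1⊕1⊕0⊕0⊕1⊕0⊕1⊕1⊕0⊕1⊕1⊕1⊕0 = 0
s16 (pos 16,17,18,19,20,21,22,23,24,25,26,27,28,29,30,31): 0⊕1⊕0⊕0⊕0⊕1⊕0⊕0⊕0⊕1⊕1⊕0⊕1⊕1⊕1⊕0 = 1
Syndrome s16…s1 = 10111 → error at position 23.
Flip position 23: 0011101101110010100010001101110 → 0011101101110010100010101101110
Read data bits from positions 3,5,6,7,9,10,11,12,13,14,15,17,18,19,20,21,22,23,24,25,26,27,28,29,30,31: 11010111001100010101101110

11010111001100010101101110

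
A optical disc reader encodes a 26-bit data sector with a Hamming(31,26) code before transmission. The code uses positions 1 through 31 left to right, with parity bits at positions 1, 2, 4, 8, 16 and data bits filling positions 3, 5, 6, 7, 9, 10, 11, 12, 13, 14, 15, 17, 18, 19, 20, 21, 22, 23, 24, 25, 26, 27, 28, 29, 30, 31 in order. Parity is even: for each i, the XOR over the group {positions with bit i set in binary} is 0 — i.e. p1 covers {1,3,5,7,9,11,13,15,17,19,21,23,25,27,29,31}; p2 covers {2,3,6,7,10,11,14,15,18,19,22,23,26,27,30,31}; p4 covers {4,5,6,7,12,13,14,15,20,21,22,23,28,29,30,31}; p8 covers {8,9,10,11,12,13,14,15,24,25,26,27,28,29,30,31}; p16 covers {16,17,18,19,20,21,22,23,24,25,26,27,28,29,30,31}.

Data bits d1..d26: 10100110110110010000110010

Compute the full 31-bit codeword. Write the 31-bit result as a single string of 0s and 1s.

Place data at non-parity positions: p1 p2 1 p4 0 1 0 p8 0 1 1 0 1 1 0 p16 1 1 0 0 1 0 0 0 0 1 1 0 0 1 0
p1 (pos 1,3,5,7,9,11,13,15,17,19,21,23,25,27,29,31): XOR of data positions = 1⊕0⊕0⊕0⊕1⊕1⊕0⊕1⊕0⊕1⊕0⊕0⊕1⊕0⊕0 = 0
p2 (pos 2,3,6,7,10,11,14,15,18,19,22,23,26,27,30,31): XOR of data positions = 1⊕1⊕0⊕1⊕1⊕1⊕0⊕1⊕0⊕0⊕0⊕1⊕1⊕1⊕0 = 1
p4 (pos 4,5,6,7,12,13,14,15,20,21,22,23,28,29,30,31): XOR of data positions = 0⊕1⊕0⊕0⊕1⊕1⊕0⊕0⊕1⊕0⊕0⊕0⊕0⊕1⊕0 = 1
p8 (pos 8,9,10,11,12,13,14,15,24,25,26,27,28,29,30,31): XOR of data positions = 0⊕1⊕1⊕0⊕1⊕1⊕0⊕0⊕0⊕1⊕1⊕0⊕0⊕1⊕0 = 1
p16 (pos 16,17,18,19,20,21,22,23,24,25,26,27,28,29,30,31): XOR of data positions = 1⊕1⊕0⊕0⊕1⊕0⊕0⊕0⊕0⊕1⊕1⊕0⊕0⊕1⊕0 = 0
Codeword: 0111010101101100110010000110010

0111010101101100110010000110010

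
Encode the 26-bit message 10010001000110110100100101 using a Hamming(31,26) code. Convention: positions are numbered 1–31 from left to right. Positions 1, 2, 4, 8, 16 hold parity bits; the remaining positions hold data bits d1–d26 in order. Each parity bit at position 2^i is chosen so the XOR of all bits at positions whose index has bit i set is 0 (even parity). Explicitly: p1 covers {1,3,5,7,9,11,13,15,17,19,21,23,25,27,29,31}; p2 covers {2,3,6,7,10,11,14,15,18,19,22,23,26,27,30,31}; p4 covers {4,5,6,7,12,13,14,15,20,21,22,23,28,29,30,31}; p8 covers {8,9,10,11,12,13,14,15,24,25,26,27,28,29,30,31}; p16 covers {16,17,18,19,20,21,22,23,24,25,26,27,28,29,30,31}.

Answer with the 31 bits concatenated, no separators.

1011001000010000110110100100101

Place data at non-parity positions: p1 p2 1 p4 0 0 1 p8 0 0 0 1 0 0 0 p16 1 1 0 1 1 0 1 0 0 1 0 0 1 0 1
p1 (pos 1,3,5,7,9,11,13,15,17,19,21,23,25,27,29,31): XOR of data positions = 1⊕0⊕1⊕0⊕0⊕0⊕0⊕1⊕0⊕1⊕1⊕0⊕0⊕1⊕1 = 1
p2 (pos 2,3,6,7,10,11,14,15,18,19,22,23,26,27,30,31): XOR of data positions = 1⊕0⊕1⊕0⊕0⊕0⊕0⊕1⊕0⊕0⊕1⊕1⊕0⊕0⊕1 = 0
p4 (pos 4,5,6,7,12,13,14,15,20,21,22,23,28,29,30,31): XOR of data positions = 0⊕0⊕1⊕1⊕0⊕0⊕0⊕1⊕1⊕0⊕1⊕0⊕1⊕0⊕1 = 1
p8 (pos 8,9,10,11,12,13,14,15,24,25,26,27,28,29,30,31): XOR of data positions = 0⊕0⊕0⊕1⊕0⊕0⊕0⊕0⊕0⊕1⊕0⊕0⊕1⊕0⊕1 = 0
p16 (pos 16,17,18,19,20,21,22,23,24,25,26,27,28,29,30,31): XOR of data positions = 1⊕1⊕0⊕1⊕1⊕0⊕1⊕0⊕0⊕1⊕0⊕0⊕1⊕0⊕1 = 0
Codeword: 1011001000010000110110100100101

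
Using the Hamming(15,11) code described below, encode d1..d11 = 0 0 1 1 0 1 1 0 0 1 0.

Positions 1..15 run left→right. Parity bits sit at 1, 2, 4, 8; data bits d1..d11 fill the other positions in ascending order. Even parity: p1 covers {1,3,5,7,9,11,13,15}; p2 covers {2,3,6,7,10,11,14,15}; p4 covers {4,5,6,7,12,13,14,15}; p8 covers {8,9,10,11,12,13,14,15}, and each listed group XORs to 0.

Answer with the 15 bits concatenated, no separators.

Place data at non-parity positions: p1 p2 0 p4 0 1 1 p8 0 1 1 0 0 1 0
p1 (pos 1,3,5,7,9,11,13,15): XOR of data positions = 0⊕0⊕1⊕0⊕1⊕0⊕0 = 0
p2 (pos 2,3,6,7,10,11,14,15): XOR of data positions = 0⊕1⊕1⊕1⊕1⊕1⊕0 = 1
p4 (pos 4,5,6,7,12,13,14,15): XOR of data positions = 0⊕1⊕1⊕0⊕0⊕1⊕0 = 1
p8 (pos 8,9,10,11,12,13,14,15): XOR of data positions = 0⊕1⊕1⊕0⊕0⊕1⊕0 = 1
Codeword: 010101110110010

010101110110010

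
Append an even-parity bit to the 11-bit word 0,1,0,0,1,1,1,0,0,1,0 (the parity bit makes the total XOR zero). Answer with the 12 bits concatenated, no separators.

XOR of the 11 data bits: 0⊕1⊕0⊕0⊕1⊕1⊕1⊕0⊕0⊕1⊕0 = 1
Parity bit = 1 (so all 12 bits XOR to 0).

010011100101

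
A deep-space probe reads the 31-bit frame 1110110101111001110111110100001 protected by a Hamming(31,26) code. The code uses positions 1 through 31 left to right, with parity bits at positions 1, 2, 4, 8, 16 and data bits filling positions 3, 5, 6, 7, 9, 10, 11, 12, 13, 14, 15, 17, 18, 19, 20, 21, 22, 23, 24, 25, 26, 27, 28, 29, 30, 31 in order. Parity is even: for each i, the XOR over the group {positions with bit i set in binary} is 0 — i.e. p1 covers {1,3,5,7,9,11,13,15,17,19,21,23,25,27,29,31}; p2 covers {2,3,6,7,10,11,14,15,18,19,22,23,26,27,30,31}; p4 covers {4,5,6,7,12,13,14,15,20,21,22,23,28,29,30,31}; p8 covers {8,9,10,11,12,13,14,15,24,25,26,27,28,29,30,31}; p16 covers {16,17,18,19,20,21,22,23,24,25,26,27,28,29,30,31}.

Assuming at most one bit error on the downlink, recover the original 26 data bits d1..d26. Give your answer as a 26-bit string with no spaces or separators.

s1 (pos 1,3,5,7,9,11,13,15,17,19,21,23,25,27,29,31): 1⊕1⊕1⊕0⊕0⊕1⊕1⊕0⊕1⊕0⊕1⊕1⊕0⊕0⊕0⊕1 = 1
s2 (pos 2,3,6,7,10,11,14,15,18,19,22,23,26,27,30,31): 1⊕1⊕1⊕0⊕1⊕1⊕0⊕0⊕1⊕0⊕1⊕1⊕1⊕0⊕0⊕1 = 0
s4 (pos 4,5,6,7,12,13,14,15,20,21,22,23,28,29,30,31): 0⊕1⊕1⊕0⊕1⊕1⊕0⊕0⊕1⊕1⊕1⊕1⊕0⊕0⊕0⊕1 = 1
s8 (pos 8,9,10,11,12,13,14,15,24,25,26,27,28,29,30,31): 1⊕0⊕1⊕1⊕1⊕1⊕0⊕0⊕1⊕0⊕1⊕0⊕0⊕0⊕0⊕1 = 0
s16 (pos 16,17,18,19,20,21,22,23,24,25,26,27,28,29,30,31): 1⊕1⊕1⊕0⊕1⊕1⊕1⊕1⊕1⊕0⊕1⊕0⊕0⊕0⊕0⊕1 = 0
Syndrome s16…s1 = 00101 → error at position 5.
Flip position 5: 1110110101111001110111110100001 → 1110010101111001110111110100001
Read data bits from positions 3,5,6,7,9,10,11,12,13,14,15,17,18,19,20,21,22,23,24,25,26,27,28,29,30,31: 10100111100110111110100001

10100111100110111110100001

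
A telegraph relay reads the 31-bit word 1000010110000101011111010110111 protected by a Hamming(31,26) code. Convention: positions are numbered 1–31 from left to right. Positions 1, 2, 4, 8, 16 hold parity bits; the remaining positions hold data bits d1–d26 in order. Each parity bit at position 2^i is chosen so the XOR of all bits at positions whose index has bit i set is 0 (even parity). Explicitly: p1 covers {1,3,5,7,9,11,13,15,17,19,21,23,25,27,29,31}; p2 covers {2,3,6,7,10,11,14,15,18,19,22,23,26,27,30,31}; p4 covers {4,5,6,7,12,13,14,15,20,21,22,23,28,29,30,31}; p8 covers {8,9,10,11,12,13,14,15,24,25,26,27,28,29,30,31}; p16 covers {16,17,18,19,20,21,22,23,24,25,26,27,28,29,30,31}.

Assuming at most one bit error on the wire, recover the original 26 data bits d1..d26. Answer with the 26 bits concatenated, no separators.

s1 (pos 1,3,5,7,9,11,13,15,17,19,21,23,25,27,29,31): 1⊕0⊕0⊕0⊕1⊕0⊕0⊕0⊕0⊕1⊕1⊕0⊕0⊕1⊕1⊕1 = 1
s2 (pos 2,3,6,7,10,11,14,15,18,19,22,23,26,27,30,31): 0⊕0⊕1⊕0⊕0⊕0⊕1⊕0⊕1⊕1⊕1⊕0⊕1⊕1⊕1⊕1 = 1
s4 (pos 4,5,6,7,12,13,14,15,20,21,22,23,28,29,30,31): 0⊕0⊕1⊕0⊕0⊕0⊕1⊕0⊕1⊕1⊕1⊕0⊕0⊕1⊕1⊕1 = 0
s8 (pos 8,9,10,11,12,13,14,15,24,25,26,27,28,29,30,31): 1⊕1⊕0⊕0⊕0⊕0⊕1⊕0⊕1⊕0⊕1⊕1⊕0⊕1⊕1⊕1 = 1
s16 (pos 16,17,18,19,20,21,22,23,24,25,26,27,28,29,30,31): 1⊕0⊕1⊕1⊕1⊕1⊕1⊕0⊕1⊕0⊕1⊕1⊕0⊕1⊕1⊕1 = 0
Syndrome s16…s1 = 01011 → error at position 11.
Flip position 11: 1000010110000101011111010110111 → 1000010110100101011111010110111
Read data bits from positions 3,5,6,7,9,10,11,12,13,14,15,17,18,19,20,21,22,23,24,25,26,27,28,29,30,31: 00101010010011111010110111

00101010010011111010110111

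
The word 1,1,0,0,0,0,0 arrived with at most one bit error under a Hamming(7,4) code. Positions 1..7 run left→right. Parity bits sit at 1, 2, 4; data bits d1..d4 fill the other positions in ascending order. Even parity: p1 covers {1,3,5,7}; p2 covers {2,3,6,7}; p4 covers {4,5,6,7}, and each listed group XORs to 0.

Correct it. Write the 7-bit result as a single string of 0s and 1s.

s1 (pos 1,3,5,7): 1⊕0⊕0⊕0 = 1
s2 (pos 2,3,6,7): 1⊕0⊕0⊕0 = 1
s4 (pos 4,5,6,7): 0⊕0⊕0⊕0 = 0
Syndrome s4…s1 = 011 → error at position 3.
Flip position 3: 1100000 → 1110000

1110000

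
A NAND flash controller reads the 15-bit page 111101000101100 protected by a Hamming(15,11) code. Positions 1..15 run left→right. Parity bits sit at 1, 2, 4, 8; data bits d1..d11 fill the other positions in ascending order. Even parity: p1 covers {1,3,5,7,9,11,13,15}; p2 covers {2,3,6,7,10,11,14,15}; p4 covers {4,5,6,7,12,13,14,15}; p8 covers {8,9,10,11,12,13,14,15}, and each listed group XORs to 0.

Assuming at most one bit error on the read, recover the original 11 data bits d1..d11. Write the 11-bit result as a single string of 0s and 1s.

10101101100

s1 (pos 1,3,5,7,9,11,13,15): 1⊕1⊕0⊕0⊕0⊕0⊕1⊕0 = 1
s2 (pos 2,3,6,7,10,11,14,15): 1⊕1⊕1⊕0⊕1⊕0⊕0⊕0 = 0
s4 (pos 4,5,6,7,12,13,14,15): 1⊕0⊕1⊕0⊕1⊕1⊕0⊕0 = 0
s8 (pos 8,9,10,11,12,13,14,15): 0⊕0⊕1⊕0⊕1⊕1⊕0⊕0 = 1
Syndrome s8…s1 = 1001 → error at position 9.
Flip position 9: 111101000101100 → 111101001101100
Read data bits from positions 3,5,6,7,9,10,11,12,13,14,15: 10101101100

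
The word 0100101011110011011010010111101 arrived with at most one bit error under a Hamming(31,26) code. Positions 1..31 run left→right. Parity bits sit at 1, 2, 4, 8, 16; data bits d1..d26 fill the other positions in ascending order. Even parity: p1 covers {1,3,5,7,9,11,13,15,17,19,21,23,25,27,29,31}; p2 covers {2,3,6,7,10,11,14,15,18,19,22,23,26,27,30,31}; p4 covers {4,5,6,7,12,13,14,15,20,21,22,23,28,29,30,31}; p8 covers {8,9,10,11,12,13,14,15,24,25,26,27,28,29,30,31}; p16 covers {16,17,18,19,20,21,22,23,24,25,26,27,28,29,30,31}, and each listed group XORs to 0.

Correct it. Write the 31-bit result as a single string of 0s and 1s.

0100101111110011011010010111101

s1 (pos 1,3,5,7,9,11,13,15,17,19,21,23,25,27,29,31): 0⊕0⊕1⊕1⊕1⊕1⊕0⊕1⊕0⊕1⊕1⊕0⊕0⊕1⊕1⊕1 = 0
s2 (pos 2,3,6,7,10,11,14,15,18,19,22,23,26,27,30,31): 1⊕0⊕0⊕1⊕1⊕1⊕0⊕1⊕1⊕1⊕0⊕0⊕1⊕1⊕0⊕1 = 0
s4 (pos 4,5,6,7,12,13,14,15,20,21,22,23,28,29,30,31): 0⊕1⊕0⊕1⊕1⊕0⊕0⊕1⊕0⊕1⊕0⊕0⊕1⊕1⊕0⊕1 = 0
s8 (pos 8,9,10,11,12,13,14,15,24,25,26,27,28,29,30,31): 0⊕1⊕1⊕1⊕1⊕0⊕0⊕1⊕1⊕0⊕1⊕1⊕1⊕1⊕0⊕1 = 1
s16 (pos 16,17,18,19,20,21,22,23,24,25,26,27,28,29,30,31): 1⊕0⊕1⊕1⊕0⊕1⊕0⊕0⊕1⊕0⊕1⊕1⊕1⊕1⊕0⊕1 = 0
Syndrome s16…s1 = 01000 → error at position 8.
Flip position 8: 0100101011110011011010010111101 → 0100101111110011011010010111101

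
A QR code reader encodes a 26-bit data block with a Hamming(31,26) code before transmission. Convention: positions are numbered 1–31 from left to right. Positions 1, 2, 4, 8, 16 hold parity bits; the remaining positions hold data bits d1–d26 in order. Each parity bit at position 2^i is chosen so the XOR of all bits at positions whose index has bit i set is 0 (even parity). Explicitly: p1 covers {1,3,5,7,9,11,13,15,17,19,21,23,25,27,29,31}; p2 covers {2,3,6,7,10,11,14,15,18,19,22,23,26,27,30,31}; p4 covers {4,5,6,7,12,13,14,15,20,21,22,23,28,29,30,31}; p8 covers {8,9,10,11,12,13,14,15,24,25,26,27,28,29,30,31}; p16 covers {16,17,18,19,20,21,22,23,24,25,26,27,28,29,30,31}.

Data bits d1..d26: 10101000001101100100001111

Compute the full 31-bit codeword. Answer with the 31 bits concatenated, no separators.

Place data at non-parity positions: p1 p2 1 p4 0 1 0 p8 1 0 0 0 0 0 1 p16 1 0 1 1 0 0 1 0 0 0 0 1 1 1 1
p1 (pos 1,3,5,7,9,11,13,15,17,19,21,23,25,27,29,31): XOR of data positions = 1⊕0⊕0⊕1⊕0⊕0⊕1⊕1⊕1⊕0⊕1⊕0⊕0⊕1⊕1 = 0
p2 (pos 2,3,6,7,10,11,14,15,18,19,22,23,26,27,30,31): XOR of data positions = 1⊕1⊕0⊕0⊕0⊕0⊕1⊕0⊕1⊕0⊕1⊕0⊕0⊕1⊕1 = 1
p4 (pos 4,5,6,7,12,13,14,15,20,21,22,23,28,29,30,31): XOR of data positions = 0⊕1⊕0⊕0⊕0⊕0⊕1⊕1⊕0⊕0⊕1⊕1⊕1⊕1⊕1 = 0
p8 (pos 8,9,10,11,12,13,14,15,24,25,26,27,28,29,30,31): XOR of data positions = 1⊕0⊕0⊕0⊕0⊕0⊕1⊕0⊕0⊕0⊕0⊕1⊕1⊕1⊕1 = 0
p16 (pos 16,17,18,19,20,21,22,23,24,25,26,27,28,29,30,31): XOR of data positions = 1⊕0⊕1⊕1⊕0⊕0⊕1⊕0⊕0⊕0⊕0⊕1⊕1⊕1⊕1 = 0
Codeword: 0110010010000010101100100001111

0110010010000010101100100001111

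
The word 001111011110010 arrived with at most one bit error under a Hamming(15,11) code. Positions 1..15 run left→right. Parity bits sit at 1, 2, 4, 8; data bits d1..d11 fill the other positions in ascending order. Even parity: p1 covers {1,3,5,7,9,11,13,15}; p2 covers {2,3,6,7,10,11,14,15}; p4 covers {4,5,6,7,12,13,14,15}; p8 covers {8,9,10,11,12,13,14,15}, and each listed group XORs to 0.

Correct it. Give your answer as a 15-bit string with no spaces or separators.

s1 (pos 1,3,5,7,9,11,13,15): 0⊕1⊕1⊕0⊕1⊕1⊕0⊕0 = 0
s2 (pos 2,3,6,7,10,11,14,15): 0⊕1⊕1⊕0⊕1⊕1⊕1⊕0 = 1
s4 (pos 4,5,6,7,12,13,14,15): 1⊕1⊕1⊕0⊕0⊕0⊕1⊕0 = 0
s8 (pos 8,9,10,11,12,13,14,15): 1⊕1⊕1⊕1⊕0⊕0⊕1⊕0 = 1
Syndrome s8…s1 = 1010 → error at position 10.
Flip position 10: 001111011110010 → 001111011010010

001111011010010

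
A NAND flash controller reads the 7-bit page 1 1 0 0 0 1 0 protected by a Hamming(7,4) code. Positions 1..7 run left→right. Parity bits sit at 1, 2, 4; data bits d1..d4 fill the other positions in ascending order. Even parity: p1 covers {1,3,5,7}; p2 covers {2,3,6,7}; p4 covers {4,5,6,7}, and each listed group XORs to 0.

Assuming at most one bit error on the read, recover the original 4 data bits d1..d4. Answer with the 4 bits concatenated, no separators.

0110

s1 (pos 1,3,5,7): 1⊕0⊕0⊕0 = 1
s2 (pos 2,3,6,7): 1⊕0⊕1⊕0 = 0
s4 (pos 4,5,6,7): 0⊕0⊕1⊕0 = 1
Syndrome s4…s1 = 101 → error at position 5.
Flip position 5: 1100010 → 1100110
Read data bits from positions 3,5,6,7: 0110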